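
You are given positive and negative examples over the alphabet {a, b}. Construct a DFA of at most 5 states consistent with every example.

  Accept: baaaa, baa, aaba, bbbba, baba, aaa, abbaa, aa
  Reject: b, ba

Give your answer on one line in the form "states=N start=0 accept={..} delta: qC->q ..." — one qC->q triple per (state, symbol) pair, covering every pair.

states=4 start=0 accept={0,1} delta: 0a->1 0b->2 1a->1 1b->0 2a->3 2b->0 3a->0 3b->0

Grow the machine one transition at a time. Run the examples from 0; the earliest place one falls off (shortest prefix, ties alphabetical) gets sent to the lowest-numbered state that keeps every Accept/Reject pair distinguishable — a pair clashes when both reach the same state with identical unread suffix — and to a fresh state only if none does.
a: 0a undefined. 0a->0: no, aaba/ba meet in 0 with "ba" left. Open state 1: 0a->1.
b: 0b undefined. 0b->0: no, bbbba/ba meet in 1. 0b->1: no, aa/ba meet in 1 with "a" left. Open state 2: 0b->2.
aa: 1a undefined. 1a->0: no, aaba/ba meet in 2 with "a" left. 1a->1: ok.
ab: 1b undefined. 1b->0: ok.
ba: 2a undefined. 2a->0: no, baba/ba meet in 0. 2a->1: no, baaaa/ba meet in 1. 2a->2: no, baaaa/b meet in 2. Open state 3: 2a->3.
bb: 2b undefined. 2b->0: ok.
baa: 3a undefined. 3a->0: ok.
bab: 3b undefined. 3b->0: ok.
All examples now run through 4 states with every (state, symbol) defined. Accept strings end in {0,1}, Reject strings end in {2,3}; accept={0,1}.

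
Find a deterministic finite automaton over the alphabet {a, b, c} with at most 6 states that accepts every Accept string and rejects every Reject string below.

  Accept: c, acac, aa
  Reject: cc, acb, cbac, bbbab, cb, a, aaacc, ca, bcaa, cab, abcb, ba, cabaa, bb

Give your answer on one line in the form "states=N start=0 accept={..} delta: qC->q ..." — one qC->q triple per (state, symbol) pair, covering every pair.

Grow the machine one transition at a time. Run the examples from 0; the earliest place one falls off (shortest prefix, ties alphabetical) gets sent to the lowest-numbered state that keeps every Accept/Reject pair distinguishable — a pair clashes when both reach the same state with identical unread suffix — and to a fresh state only if none does.
a: 0a undefined. 0a->0: no, aa/a meet in 0. Open state 1: 0a->1.
b: 0b undefined. 0b->0: ok.
c: 0c undefined. 0c->0: no, c/cc meet in 0. 0c->1: no, c/a meet in 1. Open state 2: 0c->2.
aa: 1a undefined. 1a->0: no, aa/bb meet in 0. 1a->1: no, aa/a meet in 1. 1a->2: ok.
ab: 1b undefined. 1b->0: ok.
ac: 1c undefined. 1c->0: no, acac/acb meet in 0. 1c->1: no, acac/cc meet in 2 with "c" left. 1c->2: ok.
ca: 2a undefined. 2a->0: no, c/cabaa meet in 2. 2a->1: no, c/bcaa meet in 2. 2a->2: no, c/ca meet in 2. Open state 3: 2a->3.
cb: 2b undefined. 2b->0: no, c/cbac meet in 2. 2b->1: ok.
cc: 2c undefined. 2c->0: ok.
cab: 3b undefined. 3b->0: no, c/cabaa meet in 2. 3b->1: ok.
aaac: 3c undefined. 3c->0: no, c/aaacc meet in 2. 3c->1: no, c/aaacc meet in 2. 3c->2: ok.
bcaa: 3a undefined. 3a->0: ok.
All examples now run through 4 states with every (state, symbol) defined. Accept strings end in {2}, Reject strings end in {0,1,3}; accept={2}.

states=4 start=0 accept={2} delta: 0a->1 0b->0 0c->2 1a->2 1b->0 1c->2 2a->3 2b->1 2c->0 3a->0 3b->1 3c->2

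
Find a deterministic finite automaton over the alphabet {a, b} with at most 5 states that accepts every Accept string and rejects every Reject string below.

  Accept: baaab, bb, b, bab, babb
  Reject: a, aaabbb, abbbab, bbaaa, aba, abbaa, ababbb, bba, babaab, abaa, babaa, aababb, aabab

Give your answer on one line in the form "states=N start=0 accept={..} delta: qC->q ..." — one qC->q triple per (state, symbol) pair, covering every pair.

Fold the examples into a partial DFA from state 0: repeatedly fix the first undefined (state, symbol) met by the shortest-then-alphabetical prefix, trying targets in increasing order and rejecting any under which an Accept and a Reject string meet in one state with the same remainder; add a state when all current targets are rejected. Accepting states are where Accept strings end.
a: 0a undefined. 0a->0: no, bab/aabab meet in 0 with "bab" left. Open state 1: 0a->1.
b: 0b undefined. 0b->0: ok.
aa: 1a undefined. 1a->0: no, baaab/aabab meet in 1 with "b" left. 1a->1: ok.
ab: 1b undefined. 1b->0: no, baaab/aaabbb meet in 0. 1b->1: no, baaab/a meet in 1. Open state 2: 1b->2.
aba: 2a undefined. 2a->0: no, baaab/babaab meet in 2. 2a->1: no, baaab/babaab meet in 2. 2a->2: no, baaab/aba meet in 2. Open state 3: 2a->3.
abb: 2b undefined. 2b->0: no, baaab/abbbab meet in 2. 2b->1: no, baaab/aaabbb meet in 2. 2b->2: no, baaab/aaabbb meet in 2. 2b->3: no, babb/aba meet in 3. Open state 4: 2b->4.
abaa: 3a undefined. 3a->0: no, bb/babaab meet in 0. 3a->1: no, baaab/babaab meet in 2. 3a->2: no, baaab/abaa meet in 2. 3a->3: ok.
abab: 3b undefined. 3b->0: no, bb/ababbb meet in 0. 3b->1: no, baaab/aababb meet in 2. 3b->2: no, baaab/babaab meet in 2. 3b->3: ok.
abba: 4a undefined. 4a->0: ok.
abbb: 4b undefined. 4b->0: no, baaab/abbbab meet in 2. 4b->1: no, baaab/abbbab meet in 2. 4b->2: no, baaab/aaabbb meet in 2. 4b->3: ok.
All examples now run through 5 states with every (state, symbol) defined. Accept strings end in {0,2,4}, Reject strings end in {1,3}; accept={0,2,4}.

states=5 start=0 accept={0,2,4} delta: 0a->1 0b->0 1a->1 1b->2 2a->3 2b->4 3a->3 3b->3 4a->0 4b->3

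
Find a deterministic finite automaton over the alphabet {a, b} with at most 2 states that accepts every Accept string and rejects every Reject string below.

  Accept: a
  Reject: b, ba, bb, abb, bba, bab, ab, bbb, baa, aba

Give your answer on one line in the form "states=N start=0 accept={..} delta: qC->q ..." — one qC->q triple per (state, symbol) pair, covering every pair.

states=2 start=0 accept={0} delta: 0a->0 0b->1 1a->1 1b->1

Fold the examples into a partial DFA from state 0: repeatedly fix the first undefined (state, symbol) met by the shortest-then-alphabetical prefix, trying targets in increasing order and rejecting any under which an Accept and a Reject string meet in one state with the same remainder; add a state when all current targets are rejected. Accepting states are where Accept strings end.
a: 0a undefined. 0a->0: ok.
b: 0b undefined. 0b->0: no, a/b meet in 0. Open state 1: 0b->1.
ba: 1a undefined. 1a->0: no, a/ba meet in 0. 1a->1: ok.
bb: 1b undefined. 1b->0: no, a/bb meet in 0. 1b->1: ok.
All examples now run through 2 states with every (state, symbol) defined. Accept strings end in {0}, Reject strings end in {1}; accept={0}.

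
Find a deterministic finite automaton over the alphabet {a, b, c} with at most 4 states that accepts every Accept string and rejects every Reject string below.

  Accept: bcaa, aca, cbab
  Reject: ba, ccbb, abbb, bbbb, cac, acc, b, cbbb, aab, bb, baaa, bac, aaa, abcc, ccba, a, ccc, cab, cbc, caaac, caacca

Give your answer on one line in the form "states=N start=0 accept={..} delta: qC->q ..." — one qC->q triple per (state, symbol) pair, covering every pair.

Fold the examples into a partial DFA from state 0: repeatedly fix the first undefined (state, symbol) met by the shortest-then-alphabetical prefix, trying targets in increasing order and rejecting any under which an Accept and a Reject string meet in one state with the same remainder; add a state when all current targets are rejected. Accepting states are where Accept strings end.
a: 0a undefined. 0a->0: ok.
b: 0b undefined. 0b->0: ok.
c: 0c undefined. 0c->0: no, bcaa/ba meet in 0. Open state 1: 0c->1.
ca: 1a undefined. 1a->0: no, bcaa/ba meet in 0. 1a->1: no, bcaa/bac meet in 1. Open state 2: 1a->2.
cb: 1b undefined. 1b->0: no, cbab/ba meet in 0. 1b->1: no, cbab/cab meet in 2 with "b" left. 1b->2: ok.
cc: 1c undefined. 1c->0: ok.
caa: 2a undefined. 2a->0: no, bcaa/ba meet in 0. 2a->1: no, bcaa/bac meet in 1. 2a->2: no, cbab/cab meet in 2 with "b" left. Open state 3: 2a->3.
cab: 2b undefined. 2b->0: ok.
cac: 2c undefined. 2c->0: ok.
caaa: 3a undefined. 3a->0: ok.
caac: 3c undefined. 3c->0: no, aca/caacca meet in 2. 3c->1: ok.
cbab: 3b undefined. 3b->0: no, cbab/ba meet in 0. 3b->1: no, cbab/bac meet in 1. 3b->2: ok.
All examples now run through 4 states with every (state, symbol) defined. Accept strings end in {2,3}, Reject strings end in {0,1}; accept={2,3}.

states=4 start=0 accept={2,3} delta: 0a->0 0b->0 0c->1 1a->2 1b->2 1c->0 2a->3 2b->0 2c->0 3a->0 3b->2 3c->1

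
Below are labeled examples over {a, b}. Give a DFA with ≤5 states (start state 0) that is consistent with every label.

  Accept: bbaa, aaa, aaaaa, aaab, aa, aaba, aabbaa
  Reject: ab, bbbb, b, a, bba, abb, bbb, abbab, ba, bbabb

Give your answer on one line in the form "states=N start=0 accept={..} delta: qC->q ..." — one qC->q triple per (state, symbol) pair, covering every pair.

states=3 start=0 accept={2} delta: 0a->1 0b->0 1a->2 1b->0 2a->2 2b->2

State merging on the prefix tree: take the shortest (then alphabetical) example prefix whose next move is undefined and point that move at state 0, else 1, else 2, ...; a target is out if some Accept/Reject pair would then sit in one state with the same input left (inseparable). If every existing state is out, open a new one.
a: 0a undefined. 0a->0: no, aaa/a meet in 0. Open state 1: 0a->1.
b: 0b undefined. 0b->0: ok.
aa: 1a undefined. 1a->0: no, bbaa/bbbb meet in 0. 1a->1: no, bbaa/a meet in 1. Open state 2: 1a->2.
ab: 1b undefined. 1b->0: ok.
aaa: 2a undefined. 2a->0: no, aaa/ab meet in 0. 2a->1: no, aaa/a meet in 1. 2a->2: ok.
aab: 2b undefined. 2b->0: no, aaab/ab meet in 0. 2b->1: no, aaab/a meet in 1. 2b->2: ok.
All examples now run through 3 states with every (state, symbol) defined. Accept strings end in {2}, Reject strings end in {0,1}; accept={2}.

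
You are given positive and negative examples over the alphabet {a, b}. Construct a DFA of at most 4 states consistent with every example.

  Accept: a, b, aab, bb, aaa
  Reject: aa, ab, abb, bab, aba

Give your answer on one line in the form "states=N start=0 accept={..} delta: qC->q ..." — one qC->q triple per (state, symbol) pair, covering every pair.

states=4 start=0 accept={0,1} delta: 0a->1 0b->0 1a->2 1b->3 2a->0 2b->0 3a->2 3b->2

Fold the examples into a partial DFA from state 0: repeatedly fix the first undefined (state, symbol) met by the shortest-then-alphabetical prefix, trying targets in increasing order and rejecting any under which an Accept and a Reject string meet in one state with the same remainder; add a state when all current targets are rejected. Accepting states are where Accept strings end.
a: 0a undefined. 0a->0: no, a/aa meet in 0. Open state 1: 0a->1.
b: 0b undefined. 0b->0: ok.
aa: 1a undefined. 1a->0: no, b/aa meet in 0. 1a->1: no, a/aa meet in 1. Open state 2: 1a->2.
ab: 1b undefined. 1b->0: no, a/aba meet in 1. 1b->1: no, a/ab meet in 1. 1b->2: no, aab/abb meet in 2 with "b" left. Open state 3: 1b->3.
aaa: 2a undefined. 2a->0: ok.
aab: 2b undefined. 2b->0: ok.
aba: 3a undefined. 3a->0: no, b/aba meet in 0. 3a->1: no, a/aba meet in 1. 3a->2: ok.
abb: 3b undefined. 3b->0: no, b/abb meet in 0. 3b->1: no, a/abb meet in 1. 3b->2: ok.
All examples now run through 4 states with every (state, symbol) defined. Accept strings end in {0,1}, Reject strings end in {2,3}; accept={0,1}.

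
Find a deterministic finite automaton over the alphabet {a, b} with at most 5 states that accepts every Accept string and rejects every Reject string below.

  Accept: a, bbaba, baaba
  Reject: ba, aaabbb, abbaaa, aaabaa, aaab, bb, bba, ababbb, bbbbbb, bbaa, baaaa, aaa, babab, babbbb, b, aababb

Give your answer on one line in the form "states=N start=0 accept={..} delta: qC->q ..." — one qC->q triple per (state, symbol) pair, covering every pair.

states=4 start=0 accept={1} delta: 0a->1 0b->2 1a->2 1b->0 2a->3 2b->2 3a->3 3b->0

Grow the machine one transition at a time. Run the examples from 0; the earliest place one falls off (shortest prefix, ties alphabetical) gets sent to the lowest-numbered state that keeps every Accept/Reject pair distinguishable — a pair clashes when both reach the same state with identical unread suffix — and to a fresh state only if none does.
a: 0a undefined. 0a->0: no, a/aaa meet in 0. Open state 1: 0a->1.
b: 0b undefined. 0b->0: no, a/ba meet in 1. 0b->1: no, a/b meet in 1. Open state 2: 0b->2.
aa: 1a undefined. 1a->0: no, a/aaa meet in 1. 1a->1: no, a/aaa meet in 1. 1a->2: ok.
ab: 1b undefined. 1b->0: ok.
ba: 2a undefined. 2a->0: no, a/aaabaa meet in 1. 2a->1: no, a/ba meet in 1. 2a->2: no, baaba/bba meet in 2 with "ba" left. Open state 3: 2a->3.
bb: 2b undefined. 2b->0: no, a/bba meet in 1. 2b->1: no, a/bb meet in 1. 2b->2: ok.
baa: 3a undefined. 3a->0: no, a/abbaaa meet in 1. 3a->1: no, a/bbaa meet in 1. 3a->2: no, baaba/ba meet in 3. 3a->3: ok.
bab: 3b undefined. 3b->0: ok.
All examples now run through 4 states with every (state, symbol) defined. Accept strings end in {1}, Reject strings end in {0,2,3}; accept={1}.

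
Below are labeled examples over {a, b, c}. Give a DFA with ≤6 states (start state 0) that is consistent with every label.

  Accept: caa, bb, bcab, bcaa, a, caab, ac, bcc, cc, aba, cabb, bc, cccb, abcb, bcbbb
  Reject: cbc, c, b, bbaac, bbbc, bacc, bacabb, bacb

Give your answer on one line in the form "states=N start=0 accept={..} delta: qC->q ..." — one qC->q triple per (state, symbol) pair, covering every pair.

states=6 start=0 accept={0,1,3,4} delta: 0a->1 0b->2 0c->2 1a->0 1b->0 1c->0 2a->3 2b->3 2c->4 3a->1 3b->3 3c->5 4a->1 4b->0 4c->1 5a->1 5b->2 5c->2

Grow the machine one transition at a time. Run the examples from 0; the earliest place one falls off (shortest prefix, ties alphabetical) gets sent to the lowest-numbered state that keeps every Accept/Reject pair distinguishable — a pair clashes when both reach the same state with identical unread suffix — and to a fresh state only if none does.
a: 0a undefined. 0a->0: no, ac/c meet in 0 with "c" left. Open state 1: 0a->1.
b: 0b undefined. 0b->0: no, bb/b meet in 0. 0b->1: no, a/b meet in 1. Open state 2: 0b->2.
c: 0c undefined. 0c->0: no, cc/c meet in 0. 0c->1: no, a/c meet in 1. 0c->2: ok.
ab: 1b undefined. 1b->0: ok.
ac: 1c undefined. 1c->0: ok.
ba: 2a undefined. 2a->0: no, bb/bacabb meet in 2 with "b" left. 2a->1: no, cabb/c meet in 2. 2a->2: no, caa/c meet in 2. Open state 3: 2a->3.
bb: 2b undefined. 2b->0: no, cc/bbbc meet in 2 with "c" left. 2b->1: no, ac/cbc meet in 0. 2b->2: no, bb/c meet in 2. 2b->3: ok.
bc: 2c undefined. 2c->0: no, bcc/c meet in 2. 2c->1: no, cccb/c meet in 2. 2c->2: no, bcc/c meet in 2. 2c->3: no, bcc/cbc meet in 3 with "c" left. Open state 4: 2c->4.
bac: 3c undefined. 3c->0: no, ac/cbc meet in 0. 3c->1: no, a/cbc meet in 1. 3c->2: no, bb/bacb meet in 3. 3c->3: no, bb/cbc meet in 3. 3c->4: no, bcc/bacc meet in 4 with "c" left. Open state 5: 3c->5.
bba: 3a undefined. 3a->0: no, caa/bbaac meet in 0. 3a->1: ok.
bbb: 3b undefined. 3b->0: no, cabb/c meet in 2. 3b->1: no, caab/bbbc meet in 0. 3b->2: no, cc/bbbc meet in 4. 3b->3: ok.
bca: 4a undefined. 4a->0: no, bcab/c meet in 2. 4a->1: ok.
bcb: 4b undefined. 4b->0: ok.
bcc: 4c undefined. 4c->0: no, cccb/c meet in 2. 4c->1: ok.
baca: 5a undefined. 5a->0: no, bb/bacabb meet in 3. 5a->1: ok.
bacb: 5b undefined. 5b->0: no, bcab/bacb meet in 0. 5b->1: no, caa/bacb meet in 1. 5b->2: ok.
bacc: 5c undefined. 5c->0: no, bcab/bacc meet in 0. 5c->1: no, caa/bacc meet in 1. 5c->2: ok.
bbaa: 1a undefined. 1a->0: ok.
All examples now run through 6 states with every (state, symbol) defined. Accept strings end in {0,1,3,4}, Reject strings end in {2,5}; accept={0,1,3,4}.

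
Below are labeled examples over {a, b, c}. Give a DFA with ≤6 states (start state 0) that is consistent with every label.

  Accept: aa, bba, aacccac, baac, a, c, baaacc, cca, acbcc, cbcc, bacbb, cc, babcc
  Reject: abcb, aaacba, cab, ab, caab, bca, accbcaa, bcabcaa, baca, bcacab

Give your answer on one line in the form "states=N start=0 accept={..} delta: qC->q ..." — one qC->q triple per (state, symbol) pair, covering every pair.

Grow the machine one transition at a time. Run the examples from 0; the earliest place one falls off (shortest prefix, ties alphabetical) gets sent to the lowest-numbered state that keeps every Accept/Reject pair distinguishable — a pair clashes when both reach the same state with identical unread suffix — and to a fresh state only if none does.
a: 0a undefined. 0a->0: ok.
b: 0b undefined. 0b->0: no, aa/ab meet in 0. Open state 1: 0b->1.
c: 0c undefined. 0c->0: ok.
ba: 1a undefined. 1a->0: no, aa/aaacba meet in 0. 1a->1: ok.
bb: 1b undefined. 1b->0: ok.
bc: 1c undefined. 1c->0: no, aa/bca meet in 0. 1c->1: no, aa/abcb meet in 0. Open state 2: 1c->2.
bca: 2a undefined. 2a->0: no, aa/bca meet in 0. 2a->1: no, aa/bcabcaa meet in 0. 2a->2: no, baac/bca meet in 2. Open state 3: 2a->3.
abcb: 2b undefined. 2b->0: no, aa/abcb meet in 0. 2b->1: ok.
bcab: 3b undefined. 3b->0: no, aa/bcabcaa meet in 0. 3b->1: ok.
bcac: 3c undefined. 3c->0: ok.
cbcc: 2c undefined. 2c->0: ok.
accbcaa: 3a undefined. 3a->0: no, aa/accbcaa meet in 0. 3a->1: ok.
All examples now run through 4 states with every (state, symbol) defined. Accept strings end in {0,2}, Reject strings end in {1,3}; accept={0,2}.

states=4 start=0 accept={0,2} delta: 0a->0 0b->1 0c->0 1a->1 1b->0 1c->2 2a->3 2b->1 2c->0 3a->1 3b->1 3c->0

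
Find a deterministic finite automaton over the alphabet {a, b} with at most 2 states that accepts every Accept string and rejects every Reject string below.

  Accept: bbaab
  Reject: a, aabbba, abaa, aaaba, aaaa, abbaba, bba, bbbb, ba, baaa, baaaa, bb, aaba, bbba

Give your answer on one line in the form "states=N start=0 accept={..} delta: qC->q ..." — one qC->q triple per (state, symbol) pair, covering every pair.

Grow the machine one transition at a time. Run the examples from 0; the earliest place one falls off (shortest prefix, ties alphabetical) gets sent to the lowest-numbered state that keeps every Accept/Reject pair distinguishable — a pair clashes when both reach the same state with identical unread suffix — and to a fresh state only if none does.
a: 0a undefined. 0a->0: ok.
b: 0b undefined. 0b->0: no, bbaab/a meet in 0. Open state 1: 0b->1.
ba: 1a undefined. 1a->0: ok.
bb: 1b undefined. 1b->0: ok.
All examples now run through 2 states with every (state, symbol) defined. Accept strings end in {1}, Reject strings end in {0}; accept={1}.

states=2 start=0 accept={1} delta: 0a->0 0b->1 1a->0 1b->0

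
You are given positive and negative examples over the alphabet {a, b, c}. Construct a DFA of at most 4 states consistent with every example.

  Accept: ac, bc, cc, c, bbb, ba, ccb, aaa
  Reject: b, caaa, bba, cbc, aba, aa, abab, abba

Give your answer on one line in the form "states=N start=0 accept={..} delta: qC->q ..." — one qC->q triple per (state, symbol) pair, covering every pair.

State merging on the prefix tree: take the shortest (then alphabetical) example prefix whose next move is undefined and point that move at state 0, else 1, else 2, ...; a target is out if some Accept/Reject pair would then sit in one state with the same input left (inseparable). If every existing state is out, open a new one.
a: 0a undefined. 0a->0: no, ba/aba meet in 0 with "ba" left. Open state 1: 0a->1.
b: 0b undefined. 0b->0: no, bbb/b meet in 0. 0b->1: no, ba/aa meet in 1 with "a" left. Open state 2: 0b->2.
c: 0c undefined. 0c->0: no, bc/cbc meet in 2 with "c" left. 0c->1: ok.
aa: 1a undefined. 1a->0: ok.
ab: 1b undefined. 1b->0: no, c/cbc meet in 1. 1b->1: no, ac/cbc meet in 1 with "c" left. 1b->2: no, bc/cbc meet in 2 with "c" left. Open state 3: 1b->3.
ac: 1c undefined. 1c->0: no, ac/caaa meet in 0. 1c->1: ok.
ba: 2a undefined. 2a->0: no, ba/caaa meet in 0. 2a->1: ok.
bb: 2b undefined. 2b->0: no, ac/bba meet in 1. 2b->1: ok.
bc: 2c undefined. 2c->0: no, bc/caaa meet in 0. 2c->1: ok.
aba: 3a undefined. 3a->0: ok.
abb: 3b undefined. 3b->0: no, ac/abba meet in 1. 3b->1: ok.
cbc: 3c undefined. 3c->0: ok.
All examples now run through 4 states with every (state, symbol) defined. Accept strings end in {1,3}, Reject strings end in {0,2}; accept={1,3}.

states=4 start=0 accept={1,3} delta: 0a->1 0b->2 0c->1 1a->0 1b->3 1c->1 2a->1 2b->1 2c->1 3a->0 3b->1 3c->0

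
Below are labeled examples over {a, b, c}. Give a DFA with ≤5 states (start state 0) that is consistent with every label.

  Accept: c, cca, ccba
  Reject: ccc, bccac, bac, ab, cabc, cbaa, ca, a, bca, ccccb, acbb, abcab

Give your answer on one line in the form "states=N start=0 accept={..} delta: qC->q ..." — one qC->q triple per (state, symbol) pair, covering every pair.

states=4 start=0 accept={2} delta: 0a->0 0b->1 0c->2 1a->1 1b->1 1c->0 2a->1 2b->0 2c->3 3a->2 3b->3 3c->0

Fold the examples into a partial DFA from state 0: repeatedly fix the first undefined (state, symbol) met by the shortest-then-alphabetical prefix, trying targets in increasing order and rejecting any under which an Accept and a Reject string meet in one state with the same remainder; add a state when all current targets are rejected. Accepting states are where Accept strings end.
a: 0a undefined. 0a->0: ok.
b: 0b undefined. 0b->0: no, c/bac meet in 0 with "c" left. Open state 1: 0b->1.
c: 0c undefined. 0c->0: no, c/ccc meet in 0. 0c->1: no, c/ab meet in 1. Open state 2: 0c->2.
ba: 1a undefined. 1a->0: no, c/bac meet in 2. 1a->1: ok.
bc: 1c undefined. 1c->0: ok.
ca: 2a undefined. 2a->0: no, c/bccac meet in 2. 2a->1: ok.
cb: 2b undefined. 2b->0: ok.
cc: 2c undefined. 2c->0: no, c/ccc meet in 2. 2c->1: no, cca/ab meet in 1. 2c->2: no, c/ccc meet in 2. Open state 3: 2c->3.
cab: 1b undefined. 1b->0: no, c/cabc meet in 2. 1b->1: ok.
cca: 3a undefined. 3a->0: no, cca/bccac meet in 0. 3a->1: no, cca/ab meet in 1. 3a->2: ok.
ccb: 3b undefined. 3b->0: no, ccba/bccac meet in 0. 3b->1: no, ccba/ab meet in 1. 3b->2: no, ccba/ab meet in 1. 3b->3: ok.
ccc: 3c undefined. 3c->0: ok.
All examples now run through 4 states with every (state, symbol) defined. Accept strings end in {2}, Reject strings end in {0,1}; accept={2}.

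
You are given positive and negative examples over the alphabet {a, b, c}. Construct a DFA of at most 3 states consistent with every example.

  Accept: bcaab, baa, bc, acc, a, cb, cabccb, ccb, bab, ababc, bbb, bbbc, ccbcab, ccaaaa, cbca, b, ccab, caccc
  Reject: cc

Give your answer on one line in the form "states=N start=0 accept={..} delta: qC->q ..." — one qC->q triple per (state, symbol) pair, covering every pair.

states=3 start=0 accept={0,1} delta: 0a->1 0b->0 0c->1 1a->0 1b->0 1c->2 2a->0 2b->0 2c->0

Grow the machine one transition at a time. Run the examples from 0; the earliest place one falls off (shortest prefix, ties alphabetical) gets sent to the lowest-numbered state that keeps every Accept/Reject pair distinguishable — a pair clashes when both reach the same state with identical unread suffix — and to a fresh state only if none does.
a: 0a undefined. 0a->0: no, acc/cc meet in 0 with "cc" left. Open state 1: 0a->1.
b: 0b undefined. 0b->0: ok.
c: 0c undefined. 0c->0: no, bc/cc meet in 0. 0c->1: ok.
ab: 1b undefined. 1b->0: ok.
ac: 1c undefined. 1c->0: no, cb/cc meet in 0. 1c->1: no, bc/cc meet in 1. Open state 2: 1c->2.
ca: 1a undefined. 1a->0: ok.
acc: 2c undefined. 2c->0: ok.
cca: 2a undefined. 2a->0: ok.
ccb: 2b undefined. 2b->0: ok.
All examples now run through 3 states with every (state, symbol) defined. Accept strings end in {0,1}, Reject strings end in {2}; accept={0,1}.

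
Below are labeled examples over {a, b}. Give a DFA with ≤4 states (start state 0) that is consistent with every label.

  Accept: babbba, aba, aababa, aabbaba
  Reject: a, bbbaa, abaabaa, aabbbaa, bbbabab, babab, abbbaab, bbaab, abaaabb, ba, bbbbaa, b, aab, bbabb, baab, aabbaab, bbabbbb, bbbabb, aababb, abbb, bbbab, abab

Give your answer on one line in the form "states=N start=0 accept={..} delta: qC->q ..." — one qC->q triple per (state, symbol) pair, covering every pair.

State merging on the prefix tree: take the shortest (then alphabetical) example prefix whose next move is undefined and point that move at state 0, else 1, else 2, ...; a target is out if some Accept/Reject pair would then sit in one state with the same input left (inseparable). If every existing state is out, open a new one.
a: 0a undefined. 0a->0: no, aba/ba meet in 0 with "ba" left. Open state 1: 0a->1.
b: 0b undefined. 0b->0: ok.
aa: 1a undefined. 1a->0: ok.
ab: 1b undefined. 1b->0: no, babbba/a meet in 1. 1b->1: no, babbba/bbbaa meet in 0. Open state 2: 1b->2.
aba: 2a undefined. 2a->0: no, aba/bbbaa meet in 0. 2a->1: no, aba/a meet in 1. 2a->2: no, aba/bbbab meet in 2. Open state 3: 2a->3.
abb: 2b undefined. 2b->0: no, babbba/a meet in 1. 2b->1: ok.
abaa: 3a undefined. 3a->0: ok.
abab: 3b undefined. 3b->0: ok.
All examples now run through 4 states with every (state, symbol) defined. Accept strings end in {3}, Reject strings end in {0,1,2}; accept={3}.

states=4 start=0 accept={3} delta: 0a->1 0b->0 1a->0 1b->2 2a->3 2b->1 3a->0 3b->0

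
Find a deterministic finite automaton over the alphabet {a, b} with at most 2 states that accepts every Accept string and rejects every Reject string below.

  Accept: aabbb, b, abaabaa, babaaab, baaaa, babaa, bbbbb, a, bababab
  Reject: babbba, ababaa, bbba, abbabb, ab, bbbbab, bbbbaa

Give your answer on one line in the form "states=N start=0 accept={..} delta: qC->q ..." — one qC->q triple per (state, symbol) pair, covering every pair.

State merging on the prefix tree: take the shortest (then alphabetical) example prefix whose next move is undefined and point that move at state 0, else 1, else 2, ...; a target is out if some Accept/Reject pair would then sit in one state with the same input left (inseparable). If every existing state is out, open a new one.
a: 0a undefined. 0a->0: no, b/ab meet in 0 with "b" left. Open state 1: 0a->1.
b: 0b undefined. 0b->0: no, a/bbba meet in 1. 0b->1: ok.
aa: 1a undefined. 1a->0: ok.
ab: 1b undefined. 1b->0: ok.
All examples now run through 2 states with every (state, symbol) defined. Accept strings end in {1}, Reject strings end in {0}; accept={1}.

states=2 start=0 accept={1} delta: 0a->1 0b->1 1a->0 1b->0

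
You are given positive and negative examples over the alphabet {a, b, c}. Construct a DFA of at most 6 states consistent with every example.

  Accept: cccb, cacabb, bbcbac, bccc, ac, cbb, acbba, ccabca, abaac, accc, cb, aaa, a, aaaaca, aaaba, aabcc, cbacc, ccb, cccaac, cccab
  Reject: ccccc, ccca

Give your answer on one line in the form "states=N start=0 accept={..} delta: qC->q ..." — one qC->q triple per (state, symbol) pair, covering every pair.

Grow the machine one transition at a time. Run the examples from 0; the earliest place one falls off (shortest prefix, ties alphabetical) gets sent to the lowest-numbered state that keeps every Accept/Reject pair distinguishable — a pair clashes when both reach the same state with identical unread suffix — and to a fresh state only if none does.
a: 0a undefined. 0a->0: ok.
b: 0b undefined. 0b->0: ok.
c: 0c undefined. 0c->0: no, cccb/ccccc meet in 0. Open state 1: 0c->1.
ca: 1a undefined. 1a->0: ok.
cb: 1b undefined. 1b->0: ok.
cc: 1c undefined. 1c->0: no, cccb/ccca meet in 0. 1c->1: no, cccb/ccca meet in 0. Open state 2: 1c->2.
cca: 2a undefined. 2a->0: ok.
ccb: 2b undefined. 2b->0: ok.
ccc: 2c undefined. 2c->0: no, cccb/ccca meet in 0. 2c->1: no, cccb/ccca meet in 0. 2c->2: no, cccb/ccca meet in 0. Open state 3: 2c->3.
ccca: 3a undefined. 3a->0: no, cacabb/ccca meet in 0. 3a->1: no, bbcbac/ccca meet in 1. 3a->2: no, aabcc/ccca meet in 2. 3a->3: no, bccc/ccca meet in 3. Open state 4: 3a->4.
cccb: 3b undefined. 3b->0: ok.
cccc: 3c undefined. 3c->0: no, bbcbac/ccccc meet in 1. 3c->1: no, aabcc/ccccc meet in 2. 3c->2: no, bccc/ccccc meet in 3. 3c->3: no, bccc/ccccc meet in 3. 3c->4: ok.
cccaa: 4a undefined. 4a->0: ok.
cccab: 4b undefined. 4b->0: ok.
ccccc: 4c undefined. 4c->0: no, cccb/ccccc meet in 0. 4c->1: no, bbcbac/ccccc meet in 1. 4c->2: no, aabcc/ccccc meet in 2. 4c->3: no, bccc/ccccc meet in 3. 4c->4: ok.
All examples now run through 5 states with every (state, symbol) defined. Accept strings end in {0,1,2,3}, Reject strings end in {4}; accept={0,1,2,3}.

states=5 start=0 accept={0,1,2,3} delta: 0a->0 0b->0 0c->1 1a->0 1b->0 1c->2 2a->0 2b->0 2c->3 3a->4 3b->0 3c->4 4a->0 4b->0 4c->4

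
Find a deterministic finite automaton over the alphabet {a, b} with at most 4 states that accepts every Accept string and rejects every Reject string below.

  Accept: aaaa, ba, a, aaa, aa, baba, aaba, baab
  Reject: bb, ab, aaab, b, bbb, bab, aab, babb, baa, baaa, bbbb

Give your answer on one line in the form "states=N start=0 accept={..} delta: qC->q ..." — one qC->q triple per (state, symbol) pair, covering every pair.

states=4 start=0 accept={0,2} delta: 0a->0 0b->1 1a->2 1b->1 2a->3 2b->1 3a->1 3b->0

Grow the machine one transition at a time. Run the examples from 0; the earliest place one falls off (shortest prefix, ties alphabetical) gets sent to the lowest-numbered state that keeps every Accept/Reject pair distinguishable — a pair clashes when both reach the same state with identical unread suffix — and to a fresh state only if none does.
a: 0a undefined. 0a->0: ok.
b: 0b undefined. 0b->0: no, aaaa/bb meet in 0. Open state 1: 0b->1.
ba: 1a undefined. 1a->0: no, aaaa/baa meet in 0. 1a->1: no, ba/ab meet in 1. Open state 2: 1a->2.
bb: 1b undefined. 1b->0: no, aaaa/bb meet in 0. 1b->1: ok.
baa: 2a undefined. 2a->0: no, aaaa/baa meet in 0. 2a->1: no, ba/baaa meet in 2. 2a->2: no, ba/baa meet in 2. Open state 3: 2a->3.
bab: 2b undefined. 2b->0: no, aaaa/bab meet in 0. 2b->1: ok.
baaa: 3a undefined. 3a->0: no, aaaa/baaa meet in 0. 3a->1: ok.
baab: 3b undefined. 3b->0: ok.
All examples now run through 4 states with every (state, symbol) defined. Accept strings end in {0,2}, Reject strings end in {1,3}; accept={0,2}.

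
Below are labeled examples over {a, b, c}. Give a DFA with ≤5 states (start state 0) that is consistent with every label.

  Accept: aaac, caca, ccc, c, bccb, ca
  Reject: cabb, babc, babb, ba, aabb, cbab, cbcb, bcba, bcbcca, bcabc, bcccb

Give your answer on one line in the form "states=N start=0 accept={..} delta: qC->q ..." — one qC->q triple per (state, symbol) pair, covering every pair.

State merging on the prefix tree: take the shortest (then alphabetical) example prefix whose next move is undefined and point that move at state 0, else 1, else 2, ...; a target is out if some Accept/Reject pair would then sit in one state with the same input left (inseparable). If every existing state is out, open a new one.
a: 0a undefined. 0a->0: ok.
b: 0b undefined. 0b->0: no, aaac/babc meet in 0 with "c" left. Open state 1: 0b->1.
c: 0c undefined. 0c->0: ok.
ba: 1a undefined. 1a->0: no, aaac/ba meet in 0. 1a->1: ok.
bc: 1c undefined. 1c->0: no, aaac/bcbcca meet in 0. 1c->1: no, bccb/cabb meet in 1 with "b" left. Open state 2: 1c->2.
bab: 1b undefined. 1b->0: no, aaac/cabb meet in 0. 1b->1: ok.
bca: 2a undefined. 2a->0: ok.
bcb: 2b undefined. 2b->0: no, aaac/cbcb meet in 0. 2b->1: ok.
bcc: 2c undefined. 2c->0: no, aaac/bcbcca meet in 0. 2c->1: no, bccb/cabb meet in 1. 2c->2: no, aaac/bcbcca meet in 0. Open state 3: 2c->3.
bccb: 3b undefined. 3b->0: ok.
bccc: 3c undefined. 3c->0: ok.
bcbcca: 3a undefined. 3a->0: no, aaac/bcbcca meet in 0. 3a->1: ok.
All examples now run through 4 states with every (state, symbol) defined. Accept strings end in {0}, Reject strings end in {1,2}; accept={0}.

states=4 start=0 accept={0} delta: 0a->0 0b->1 0c->0 1a->1 1b->1 1c->2 2a->0 2b->1 2c->3 3a->1 3b->0 3c->0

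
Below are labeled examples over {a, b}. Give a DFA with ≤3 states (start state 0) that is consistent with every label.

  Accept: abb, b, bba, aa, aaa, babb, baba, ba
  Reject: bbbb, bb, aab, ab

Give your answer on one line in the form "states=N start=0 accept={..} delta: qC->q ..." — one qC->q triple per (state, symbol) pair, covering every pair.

states=2 start=0 accept={1} delta: 0a->1 0b->1 1a->1 1b->0

State merging on the prefix tree: take the shortest (then alphabetical) example prefix whose next move is undefined and point that move at state 0, else 1, else 2, ...; a target is out if some Accept/Reject pair would then sit in one state with the same input left (inseparable). If every existing state is out, open a new one.
a: 0a undefined. 0a->0: no, abb/bb meet in 0 with "bb" left. Open state 1: 0a->1.
b: 0b undefined. 0b->0: no, b/bbbb meet in 0. 0b->1: ok.
aa: 1a undefined. 1a->0: no, b/aab meet in 1. 1a->1: ok.
ab: 1b undefined. 1b->0: ok.
All examples now run through 2 states with every (state, symbol) defined. Accept strings end in {1}, Reject strings end in {0}; accept={1}.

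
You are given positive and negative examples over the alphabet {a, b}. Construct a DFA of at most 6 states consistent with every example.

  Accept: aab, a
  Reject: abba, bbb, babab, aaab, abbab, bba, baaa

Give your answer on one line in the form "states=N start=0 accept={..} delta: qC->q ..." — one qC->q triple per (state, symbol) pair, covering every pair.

states=4 start=0 accept={0,1} delta: 0a->1 0b->1 1a->2 1b->3 2a->1 2b->0 3a->3 3b->3

Grow the machine one transition at a time. Run the examples from 0; the earliest place one falls off (shortest prefix, ties alphabetical) gets sent to the lowest-numbered state that keeps every Accept/Reject pair distinguishable — a pair clashes when both reach the same state with identical unread suffix — and to a fresh state only if none does.
a: 0a undefined. 0a->0: no, aab/aaab meet in 0 with "b" left. Open state 1: 0a->1.
b: 0b undefined. 0b->0: no, a/bba meet in 1. 0b->1: ok.
aa: 1a undefined. 1a->0: no, aab/babab meet in 1. 1a->1: no, aab/aaab meet in 1 with "b" left. Open state 2: 1a->2.
ab: 1b undefined. 1b->0: no, aab/abbab meet in 2 with "b" left. 1b->1: no, aab/abbab meet in 2 with "b" left. 1b->2: no, aab/bbb meet in 2 with "b" left. Open state 3: 1b->3.
aaa: 2a undefined. 2a->0: no, a/aaab meet in 1. 2a->1: ok.
aab: 2b undefined. 2b->0: ok.
abb: 3b undefined. 3b->0: no, aab/bbb meet in 0. 3b->1: no, aab/abbab meet in 0. 3b->2: no, a/abba meet in 1. 3b->3: ok.
bba: 3a undefined. 3a->0: no, aab/abba meet in 0. 3a->1: no, a/abba meet in 1. 3a->2: no, aab/abbab meet in 0. 3a->3: ok.
All examples now run through 4 states with every (state, symbol) defined. Accept strings end in {0,1}, Reject strings end in {2,3}; accept={0,1}.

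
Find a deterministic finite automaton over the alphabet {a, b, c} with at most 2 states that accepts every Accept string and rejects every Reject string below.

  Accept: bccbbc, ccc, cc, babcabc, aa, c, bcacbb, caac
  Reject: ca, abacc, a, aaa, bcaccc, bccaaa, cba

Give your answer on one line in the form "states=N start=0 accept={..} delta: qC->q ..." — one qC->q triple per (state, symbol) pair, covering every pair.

states=2 start=0 accept={0} delta: 0a->1 0b->0 0c->0 1a->0 1b->0 1c->1

Grow the machine one transition at a time. Run the examples from 0; the earliest place one falls off (shortest prefix, ties alphabetical) gets sent to the lowest-numbered state that keeps every Accept/Reject pair distinguishable — a pair clashes when both reach the same state with identical unread suffix — and to a fresh state only if none does.
a: 0a undefined. 0a->0: no, aa/a meet in 0. Open state 1: 0a->1.
b: 0b undefined. 0b->0: ok.
c: 0c undefined. 0c->0: ok.
aa: 1a undefined. 1a->0: ok.
ab: 1b undefined. 1b->0: ok.
abac: 1c undefined. 1c->0: no, bccbbc/abacc meet in 0. 1c->1: ok.
All examples now run through 2 states with every (state, symbol) defined. Accept strings end in {0}, Reject strings end in {1}; accept={0}.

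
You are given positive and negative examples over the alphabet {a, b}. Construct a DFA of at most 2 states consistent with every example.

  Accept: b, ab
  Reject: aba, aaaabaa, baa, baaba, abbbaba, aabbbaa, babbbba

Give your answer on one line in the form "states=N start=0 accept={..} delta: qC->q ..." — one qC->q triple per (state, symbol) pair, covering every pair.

states=2 start=0 accept={1} delta: 0a->0 0b->1 1a->0 1b->0

State merging on the prefix tree: take the shortest (then alphabetical) example prefix whose next move is undefined and point that move at state 0, else 1, else 2, ...; a target is out if some Accept/Reject pair would then sit in one state with the same input left (inseparable). If every existing state is out, open a new one.
a: 0a undefined. 0a->0: ok.
b: 0b undefined. 0b->0: no, b/aba meet in 0. Open state 1: 0b->1.
ba: 1a undefined. 1a->0: ok.
abb: 1b undefined. 1b->0: ok.
All examples now run through 2 states with every (state, symbol) defined. Accept strings end in {1}, Reject strings end in {0}; accept={1}.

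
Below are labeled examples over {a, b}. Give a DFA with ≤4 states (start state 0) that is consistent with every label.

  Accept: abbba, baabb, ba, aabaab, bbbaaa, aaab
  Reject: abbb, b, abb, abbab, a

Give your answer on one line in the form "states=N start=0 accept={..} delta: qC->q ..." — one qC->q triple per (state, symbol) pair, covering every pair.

states=4 start=0 accept={0,2,3} delta: 0a->1 0b->1 1a->2 1b->1 2a->3 2b->1 3a->0 3b->3

Grow the machine one transition at a time. Run the examples from 0; the earliest place one falls off (shortest prefix, ties alphabetical) gets sent to the lowest-numbered state that keeps every Accept/Reject pair distinguishable — a pair clashes when both reach the same state with identical unread suffix — and to a fresh state only if none does.
a: 0a undefined. 0a->0: no, aaab/b meet in 0 with "b" left. Open state 1: 0a->1.
b: 0b undefined. 0b->0: no, ba/a meet in 1. 0b->1: ok.
aa: 1a undefined. 1a->0: no, baabb/abb meet in 1 with "bb" left. 1a->1: no, baabb/abb meet in 1 with "bb" left. Open state 2: 1a->2.
ab: 1b undefined. 1b->0: no, abbba/b meet in 1. 1b->1: ok.
aaa: 2a undefined. 2a->0: no, baabb/abbb meet in 1. 2a->1: no, baabb/abbb meet in 1. 2a->2: no, aaab/abbab meet in 2 with "b" left. Open state 3: 2a->3.
aab: 2b undefined. 2b->0: no, aabaab/abbab meet in 0. 2b->1: ok.
aaab: 3b undefined. 3b->0: no, baabb/abbb meet in 1. 3b->1: no, baabb/abbb meet in 1. 3b->2: no, baabb/abbb meet in 1. 3b->3: ok.
bbbaaa: 3a undefined. 3a->0: ok.
All examples now run through 4 states with every (state, symbol) defined. Accept strings end in {0,2,3}, Reject strings end in {1}; accept={0,2,3}.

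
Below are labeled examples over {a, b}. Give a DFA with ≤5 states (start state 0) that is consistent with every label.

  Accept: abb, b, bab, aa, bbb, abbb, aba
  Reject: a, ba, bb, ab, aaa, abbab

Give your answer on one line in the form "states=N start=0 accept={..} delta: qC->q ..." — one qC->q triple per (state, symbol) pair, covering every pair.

states=4 start=0 accept={0,2} delta: 0a->1 0b->2 1a->0 1b->3 2a->3 2b->3 3a->0 3b->0

Fold the examples into a partial DFA from state 0: repeatedly fix the first undefined (state, symbol) met by the shortest-then-alphabetical prefix, trying targets in increasing order and rejecting any under which an Accept and a Reject string meet in one state with the same remainder; add a state when all current targets are rejected. Accepting states are where Accept strings end.
a: 0a undefined. 0a->0: no, abb/bb meet in 0 with "bb" left. Open state 1: 0a->1.
b: 0b undefined. 0b->0: no, b/bb meet in 0. 0b->1: no, b/a meet in 1. Open state 2: 0b->2.
aa: 1a undefined. 1a->0: ok.
ab: 1b undefined. 1b->0: no, bab/abbab meet in 2 with "ab" left. 1b->1: no, abb/a meet in 1. 1b->2: no, abb/bb meet in 2 with "b" left. Open state 3: 1b->3.
ba: 2a undefined. 2a->0: no, aa/ba meet in 0. 2a->1: no, bab/ab meet in 3. 2a->2: no, b/ba meet in 2. 2a->3: ok.
bb: 2b undefined. 2b->0: no, aa/bb meet in 0. 2b->1: no, bbb/ba meet in 3. 2b->2: no, b/bb meet in 2. 2b->3: ok.
aba: 3a undefined. 3a->0: ok.
abb: 3b undefined. 3b->0: ok.
All examples now run through 4 states with every (state, symbol) defined. Accept strings end in {0,2}, Reject strings end in {1,3}; accept={0,2}.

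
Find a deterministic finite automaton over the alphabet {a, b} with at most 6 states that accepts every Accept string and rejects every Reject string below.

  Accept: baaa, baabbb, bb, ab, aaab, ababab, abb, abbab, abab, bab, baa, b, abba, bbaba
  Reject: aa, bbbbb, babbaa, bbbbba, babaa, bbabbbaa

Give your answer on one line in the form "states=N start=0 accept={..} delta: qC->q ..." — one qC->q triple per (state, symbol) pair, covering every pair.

states=6 start=0 accept={1,2,3,4} delta: 0a->0 0b->1 1a->1 1b->2 2a->3 2b->3 3a->0 3b->4 4a->1 4b->5 5a->0 5b->0

State merging on the prefix tree: take the shortest (then alphabetical) example prefix whose next move is undefined and point that move at state 0, else 1, else 2, ...; a target is out if some Accept/Reject pair would then sit in one state with the same input left (inseparable). If every existing state is out, open a new one.
a: 0a undefined. 0a->0: ok.
b: 0b undefined. 0b->0: no, baaa/aa meet in 0. Open state 1: 0b->1.
ba: 1a undefined. 1a->0: no, baaa/aa meet in 0. 1a->1: ok.
bb: 1b undefined. 1b->0: no, baaa/bbbbb meet in 1. 1b->1: no, baaa/bbbbb meet in 1. Open state 2: 1b->2.
bba: 2a undefined. 2a->0: no, abba/aa meet in 0. 2a->1: no, baaa/babaa meet in 1. 2a->2: no, bb/babaa meet in 2. Open state 3: 2a->3.
bbb: 2b undefined. 2b->0: no, bb/bbbbb meet in 2. 2b->1: no, baaa/bbbbb meet in 1. 2b->2: no, baabbb/bbbbb meet in 2. 2b->3: ok.
bbab: 3b undefined. 3b->0: no, baaa/bbbbb meet in 1. 3b->1: no, bb/bbbbb meet in 2. 3b->2: no, abba/bbbbb meet in 3. 3b->3: no, baabbb/bbbbb meet in 3. Open state 4: 3b->4.
babaa: 3a undefined. 3a->0: ok.
bbaba: 4a undefined. 4a->0: no, bbaba/aa meet in 0. 4a->1: ok.
bbabb: 4b undefined. 4b->0: no, baaa/bbabbbaa meet in 1. 4b->1: no, baaa/bbbbb meet in 1. 4b->2: no, bb/bbbbb meet in 2. 4b->3: no, baaa/bbabbbaa meet in 1. 4b->4: no, baaa/bbbbba meet in 1. Open state 5: 4b->5.
bbabbb: 5b undefined. 5b->0: ok.
bbbbba: 5a undefined. 5a->0: ok.
All examples now run through 6 states with every (state, symbol) defined. Accept strings end in {1,2,3,4}, Reject strings end in {0,5}; accept={1,2,3,4}.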